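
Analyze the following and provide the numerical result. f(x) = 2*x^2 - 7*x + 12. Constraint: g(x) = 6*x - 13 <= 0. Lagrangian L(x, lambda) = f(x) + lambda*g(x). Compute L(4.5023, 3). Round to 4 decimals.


Step 1: Evaluate f(x).
f(4.5023) = 2*4.5023^2 - 7*4.5023 + 12 = 21.0253
Step 2: Evaluate g(x).
g(4.5023) = 6*4.5023 - 13 = 14.0138
Step 3: Compute Lagrangian.
L = 21.0253 + 3*14.0138 = 63.0667


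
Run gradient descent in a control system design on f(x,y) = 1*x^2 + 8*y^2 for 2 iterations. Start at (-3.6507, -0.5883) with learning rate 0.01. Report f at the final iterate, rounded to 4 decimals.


Gradient descent on f(x,y) = 1*x^2 + 8*y^2.
Starting point: (-3.6507, -0.5883), alpha = 0.01
Step 1: grad_x = 2*1*-3.6507 = -7.3014, grad_y = 2*8*-0.5883 = -9.4128
  x_1 = -3.6507 - 0.01*-7.3014 = -3.5777
  y_1 = -0.5883 - 0.01*-9.4128 = -0.4942
Step 2: grad_x = 2*1*-3.5777 = -7.1554, grad_y = 2*8*-0.4942 = -7.9068
  x_2 = -3.5777 - 0.01*-7.1554 = -3.5061
  y_2 = -0.4942 - 0.01*-7.9068 = -0.4151
f(-3.5061, -0.4151) = 1*(-3.5061)^2 + 8*(-0.4151)^2 = 13.6715


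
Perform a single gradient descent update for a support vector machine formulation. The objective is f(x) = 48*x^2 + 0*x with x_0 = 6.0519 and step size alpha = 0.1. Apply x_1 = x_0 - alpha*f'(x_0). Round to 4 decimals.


We compute the gradient at x_0 and apply the update.
f'(x) = 96*x + 0
f'(6.0519) = 96*6.0519 + 0 = 580.9824
x_1 = 6.0519 - 0.1*580.9824 = -52.0463


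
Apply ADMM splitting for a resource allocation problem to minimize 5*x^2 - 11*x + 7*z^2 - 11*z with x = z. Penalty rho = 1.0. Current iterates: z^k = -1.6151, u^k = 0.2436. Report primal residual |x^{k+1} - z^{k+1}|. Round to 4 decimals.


ADMM iteration with rho = 1.0, z^k = -1.6151, u^k = 0.2436
Step 1: x-update.
Minimize 5*x^2 - 11*x + (1.0/2)*(x + 1.6151 + 0.2436)^2
FOC: (2*5 + 1.0)*x = 11 + 1.0*(-1.6151 - 0.2436)
x^{k+1} = 0.831
Step 2: z-update.
Minimize 7*z^2 - 11*z + (1.0/2)*(0.831 - z + 0.2436)^2
FOC: (2*7 + 1.0)*z = 11 + 1.0*(0.831 + 0.2436)
z^{k+1} = 0.805
Step 3: u-update.
u^{k+1} = 0.2436 + 0.831 - 0.805 = 0.2697
Step 4: Primal residual = |0.831 - 0.805| = 0.0261


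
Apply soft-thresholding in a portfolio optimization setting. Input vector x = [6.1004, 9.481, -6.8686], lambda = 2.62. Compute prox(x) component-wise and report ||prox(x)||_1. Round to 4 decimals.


Soft-thresholding with lambda = 2.62:
prox(6.1004) = sign(6.1004)*max(|6.1004| - 2.62, 0) = 3.4804
prox(9.481) = sign(9.481)*max(|9.481| - 2.62, 0) = 6.861
prox(-6.8686) = sign(-6.8686)*max(|-6.8686| - 2.62, 0) = -4.2486
prox(x) = [3.4804, 6.861, -4.2486]
||prox(x)||_1 = 3.4804 + 6.861 + 4.2486 = 14.59


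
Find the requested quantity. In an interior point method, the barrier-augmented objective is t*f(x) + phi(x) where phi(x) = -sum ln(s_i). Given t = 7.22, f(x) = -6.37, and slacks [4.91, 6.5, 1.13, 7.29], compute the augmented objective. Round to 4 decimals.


Step 1: Compute log-barrier.
ln values: [1.5913, 1.8718, 0.1222, 1.9865]
phi = -(1.5913 + 1.8718 + 0.1222 + 1.9865) = -5.5718
Step 2: Compute augmented objective.
t*f(x) = 7.22*-6.37 = -45.9914
Total = -45.9914 - 5.5718 = -51.5632


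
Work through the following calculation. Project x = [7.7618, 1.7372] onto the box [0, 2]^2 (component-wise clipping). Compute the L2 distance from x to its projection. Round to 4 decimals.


Project each component onto [0, 2].
clip(7.7618) = 2.0, clip(1.7372) = 1.7372
Projection = [2.0, 1.7372]
Squared diffs: [33.1983, 0.0]
Distance = sqrt(33.1983) = 5.7618


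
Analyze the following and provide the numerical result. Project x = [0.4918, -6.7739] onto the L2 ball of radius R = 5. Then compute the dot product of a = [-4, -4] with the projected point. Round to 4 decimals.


Step 1: Compute ||x|| (intermediates to 6 decimals).
||x|| = sqrt(0.4918^2 + (-6.7739)^2) = 6.791729
Step 2: Project.
Since ||x|| > R, scale = R/||x|| = 5/6.791729 = 0.73619, proj(x) = scale * x
proj(x) = [0.362058, -4.986877]
Step 3: Dot product.
a^T * proj(x) = -4*0.362058 - 4*(-4.986877) = 18.4993


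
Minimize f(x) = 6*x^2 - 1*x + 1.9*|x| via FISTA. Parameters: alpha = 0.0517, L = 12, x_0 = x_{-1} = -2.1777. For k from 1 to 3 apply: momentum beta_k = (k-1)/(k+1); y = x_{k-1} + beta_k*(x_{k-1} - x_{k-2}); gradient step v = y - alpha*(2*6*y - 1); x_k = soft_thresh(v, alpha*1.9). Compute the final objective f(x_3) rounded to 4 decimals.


FISTA on f(x) = 6*x^2 - 1*x + 1.9*|x|
L = 12, alpha = 0.0517
Iteration 1: beta = 0.0, y = -2.1777 + 0.0*(-2.1777 + 2.1777) = -2.1777
  grad(y) = -27.1324, v = y - alpha*grad = -0.775
  prox(v) = soft_thresh(-0.775, 0.0982) = -0.6767
Iteration 2: beta = 0.3333, y = -0.6767 + 0.3333*(-0.6767 + 2.1777) = -0.1764
  grad(y) = -3.1168, v = y - alpha*grad = -0.0153
  prox(v) = soft_thresh(-0.0153, 0.0982) = 0.0
Iteration 3: beta = 0.5, y = 0.0 + 0.5*(0.0 + 0.6767) = 0.3384
  grad(y) = 3.0603, v = y - alpha*grad = 0.1801
  prox(v) = soft_thresh(0.1801, 0.0982) = 0.0819
f(x_3) = 6*0.0819^2 - 1*0.0819 + 1.9*|0.0819| = 0.114


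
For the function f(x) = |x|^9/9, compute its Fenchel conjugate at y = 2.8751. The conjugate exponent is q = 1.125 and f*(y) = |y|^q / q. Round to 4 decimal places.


The conjugate exponent q satisfies 1/p + 1/q = 1.
p = 9, so q = 9/(9 - 1) = 1.125
|y|^q = 2.8751^1.125 = 3.2808
f*(2.8751) = 3.2808 / 1.125 = 2.9163


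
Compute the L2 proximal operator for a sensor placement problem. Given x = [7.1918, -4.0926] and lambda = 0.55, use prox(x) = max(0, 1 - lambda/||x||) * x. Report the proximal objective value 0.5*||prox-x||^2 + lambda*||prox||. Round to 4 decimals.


Step 1: Compute ||x||.
||x|| = 8.2747
Step 2: Compute scaling factor.
scale = max(0, 1 - 0.55/8.2747) = 0.9335
Step 3: prox(x) = [6.7138, -3.8206]
||prox(x)|| = 7.7247
Step 4: Proximal objective.
0.5*||prox-x||^2 = 0.1513
lambda*||prox|| = 4.2486
Total = 4.3999


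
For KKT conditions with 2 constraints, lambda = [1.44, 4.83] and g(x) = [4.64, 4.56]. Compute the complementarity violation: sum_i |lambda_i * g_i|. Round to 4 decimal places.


KKT complementary slackness check:
lambda_1 * g_1 = 1.44 * 4.64 = 6.6816
lambda_2 * g_2 = 4.83 * 4.56 = 22.0248
Total violation = 6.6816 + 22.0248 = 28.7064


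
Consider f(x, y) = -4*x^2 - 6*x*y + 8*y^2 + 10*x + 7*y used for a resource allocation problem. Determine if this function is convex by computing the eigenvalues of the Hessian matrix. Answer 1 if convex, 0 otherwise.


The Hessian of f(x,y) = -4*x^2 - 6*x*y + 8*y^2 + 10*x + 7*y is:
H = [[-8, -6], [-6, 16]]
Trace = -8 + 16 = 8
Determinant = -8*16 - (-6)^2 = -164
Discriminant = (8)^2 - 4*-164 = 720.0
Eigenvalues: lambda_1 = -9.4164, lambda_2 = 17.4164
The function is not convex.

0


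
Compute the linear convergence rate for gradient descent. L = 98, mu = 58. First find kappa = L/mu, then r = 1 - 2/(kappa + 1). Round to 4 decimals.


Step 1: Compute the condition number.
kappa = L/mu = 98/58 = 1.6897
Step 2: Compute the convergence rate.
r = 1 - 2/(kappa + 1) = 1 - 2*mu/(L + mu) = (L - mu)/(L + mu) = 40/156 = 0.2564


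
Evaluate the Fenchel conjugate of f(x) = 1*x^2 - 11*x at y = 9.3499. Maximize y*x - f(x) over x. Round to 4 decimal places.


f*(y) = sup_x {y*x - a*x^2 - b*x} = sup_x {(y-b)*x - a*x^2}
FOC: (y - b) - 2a*x = 0 => x* = (y - b)/(2a)
x* = (9.3499 + 11)/(2*1) = 10.175
f*(9.3499) = (y-b)^2/(4a) = (9.3499 + 11)^2/(4*1)
= 414.1184/4 = 103.5296


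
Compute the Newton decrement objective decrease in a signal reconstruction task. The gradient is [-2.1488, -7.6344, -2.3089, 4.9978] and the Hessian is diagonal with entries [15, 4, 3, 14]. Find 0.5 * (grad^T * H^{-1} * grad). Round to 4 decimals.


Step 1: H is diagonal, so H^(-1) * g = [-0.1433, -1.9086, -0.7696, 0.357].
Step 2: g^T H^(-1) g = sum_i g_i^2 / H_ii
  = (-2.1488)^2/15 + (-7.6344)^2/4 + (-2.3089)^2/3 + (4.9978)^2/14
  = 0.3078 + 14.571 + 1.777 + 1.7841 = 18.44
Step 3: Objective decrease = 0.5 * g^T H^(-1) g = 9.22


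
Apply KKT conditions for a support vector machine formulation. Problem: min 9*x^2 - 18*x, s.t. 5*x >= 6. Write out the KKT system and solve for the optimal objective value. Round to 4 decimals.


Step 1: Try lambda = 0 (constraint inactive).
x_unc = 18/(2*9) = 1.0
Check: 5*1.0 = 5.0 < 6 -- violated!
Step 2: Constraint must be active: 5*x = 6
x* = 6/5 = 1.2
lambda = (2*9*1.2 - 18)/5 = 0.72
Step 3: Compute optimal value.
f(x*) = 9*1.2^2 - 18*1.2 = -8.64


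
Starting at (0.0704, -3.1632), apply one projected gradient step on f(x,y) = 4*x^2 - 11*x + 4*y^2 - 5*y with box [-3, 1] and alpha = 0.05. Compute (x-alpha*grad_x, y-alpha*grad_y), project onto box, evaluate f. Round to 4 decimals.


Step 1: Compute gradient at (0.0704, -3.1632).
grad_x = 2*4*0.0704 - 11 = -10.4368
grad_y = 2*4*-3.1632 - 5 = -30.3056
Step 2: Gradient step.
x_raw = 0.0704 - 0.05*-10.4368 = 0.5922
y_raw = -3.1632 - 0.05*-30.3056 = -1.6479
Step 3: Project onto [-3, 1].
x_proj = clip(0.5922) = 0.5922
y_proj = clip(-1.6479) = -1.6479
Step 4: Evaluate f.
f(0.5922, -1.6479) = 13.9905


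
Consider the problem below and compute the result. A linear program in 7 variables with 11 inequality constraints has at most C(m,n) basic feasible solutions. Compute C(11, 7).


Each vertex corresponds to some choice of n active constraints out of m, so the number of vertices is at most C(m, n) = m! / (n!(m-n)!).
m = 11, n = 7
Numerator: 11 * 10 * 9 * 8 * 7 * 6 * 5
Denominator: 7! = 5040
C(11, 7) = 330


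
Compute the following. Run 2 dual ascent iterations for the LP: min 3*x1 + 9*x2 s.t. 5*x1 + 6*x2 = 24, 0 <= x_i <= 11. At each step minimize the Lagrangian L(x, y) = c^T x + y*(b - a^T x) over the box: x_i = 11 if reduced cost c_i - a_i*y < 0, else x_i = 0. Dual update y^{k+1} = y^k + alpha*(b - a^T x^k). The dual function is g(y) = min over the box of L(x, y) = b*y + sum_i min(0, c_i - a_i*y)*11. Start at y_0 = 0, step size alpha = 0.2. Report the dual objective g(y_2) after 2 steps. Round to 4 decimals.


Dual ascent for LP: min 3*x1 + 9*x2, 5*x1 + 6*x2 = 24, 0 <= x_i <= 11
Step 1: y^k = 0.0, reduced costs: (3.0, 9.0)
  x^k = (0.0, 0.0), subgradient = b - a^T x = 24.0
  y^{k+1} = 0.0 + 0.2*24.0 = 4.8
Step 2: y^k = 4.8, reduced costs: (-21.0, -19.8)
  x^k = (11.0, 11.0), subgradient = b - a^T x = -97.0
  y^{k+1} = 4.8 + 0.2*-97.0 = -14.6
Dual objective at y_2 = -14.6: reduced costs (76.0, 96.6), box minimizer x = (0.0, 0.0)
g(y_2) = b*y + (c1 - a1*y)*x1 + (c2 - a2*y)*x2 = 24*(-14.6) + 76.0*0.0 + 96.6*0.0 = -350.4 + 0.0 + 0.0 = -350.4


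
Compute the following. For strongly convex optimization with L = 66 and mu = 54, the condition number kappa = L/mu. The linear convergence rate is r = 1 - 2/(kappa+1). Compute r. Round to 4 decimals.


Step 1: Compute the condition number.
kappa = L/mu = 66/54 = 1.2222
Step 2: Compute the convergence rate.
r = 1 - 2/(kappa + 1) = 1 - 2*mu/(L + mu) = (L - mu)/(L + mu) = 12/120 = 0.1


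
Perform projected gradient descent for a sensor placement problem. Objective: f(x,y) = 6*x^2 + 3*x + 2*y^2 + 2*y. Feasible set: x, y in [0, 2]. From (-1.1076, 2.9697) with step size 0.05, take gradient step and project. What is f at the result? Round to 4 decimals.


Step 1: Compute gradient at (-1.1076, 2.9697).
grad_x = 2*6*-1.1076 + 3 = -10.2912
grad_y = 2*2*2.9697 + 2 = 13.8788
Step 2: Gradient step.
x_raw = -1.1076 - 0.05*-10.2912 = -0.593
y_raw = 2.9697 - 0.05*13.8788 = 2.2758
Step 3: Project onto [0, 2].
x_proj = clip(-0.593) = 0.0
y_proj = clip(2.2758) = 2.0
Step 4: Evaluate f.
f(0.0, 2.0) = 12.0


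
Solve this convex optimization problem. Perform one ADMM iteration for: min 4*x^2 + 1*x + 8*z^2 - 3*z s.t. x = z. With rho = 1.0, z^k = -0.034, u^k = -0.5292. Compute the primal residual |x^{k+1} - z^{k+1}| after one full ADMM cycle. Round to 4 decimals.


ADMM iteration with rho = 1.0, z^k = -0.034, u^k = -0.5292
Step 1: x-update.
Minimize 4*x^2 + 1*x + (1.0/2)*(x + 0.034 - 0.5292)^2
FOC: (2*4 + 1.0)*x = -1 + 1.0*(-0.034 + 0.5292)
x^{k+1} = -0.0561
Step 2: z-update.
Minimize 8*z^2 - 3*z + (1.0/2)*(-0.0561 - z - 0.5292)^2
FOC: (2*8 + 1.0)*z = 3 + 1.0*(-0.0561 - 0.5292)
z^{k+1} = 0.142
Step 3: u-update.
u^{k+1} = -0.5292 - 0.0561 - 0.142 = -0.7273
Step 4: Primal residual = |-0.0561 - 0.142| = 0.1981


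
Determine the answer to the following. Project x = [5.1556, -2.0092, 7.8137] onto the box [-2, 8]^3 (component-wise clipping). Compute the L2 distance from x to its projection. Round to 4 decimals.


Project each component onto [-2, 8].
clip(5.1556) = 5.1556, clip(-2.0092) = -2.0, clip(7.8137) = 7.8137
Projection = [5.1556, -2.0, 7.8137]
Squared diffs: [0.0, 0.0001, 0.0]
Distance = sqrt(0.0001) = 0.0092


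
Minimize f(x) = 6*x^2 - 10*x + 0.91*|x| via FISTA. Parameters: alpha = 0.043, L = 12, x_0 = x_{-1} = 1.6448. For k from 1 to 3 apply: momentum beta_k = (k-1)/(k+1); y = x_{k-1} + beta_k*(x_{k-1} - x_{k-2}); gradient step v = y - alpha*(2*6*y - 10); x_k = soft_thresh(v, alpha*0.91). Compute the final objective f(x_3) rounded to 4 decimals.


FISTA on f(x) = 6*x^2 - 10*x + 0.91*|x|
L = 12, alpha = 0.043
Iteration 1: beta = 0.0, y = 1.6448 + 0.0*(1.6448 - 1.6448) = 1.6448
  grad(y) = 9.7376, v = y - alpha*grad = 1.2261
  prox(v) = soft_thresh(1.2261, 0.0391) = 1.187
Iteration 2: beta = 0.3333, y = 1.187 + 0.3333*(1.187 - 1.6448) = 1.0343
  grad(y) = 2.4121, v = y - alpha*grad = 0.9306
  prox(v) = soft_thresh(0.9306, 0.0391) = 0.8915
Iteration 3: beta = 0.5, y = 0.8915 + 0.5*(0.8915 - 1.187) = 0.7438
  grad(y) = -1.0749, v = y - alpha*grad = 0.79
  prox(v) = soft_thresh(0.79, 0.0391) = 0.7508
f(x_3) = 6*0.7508^2 - 10*0.7508 + 0.91*|0.7508| = -3.4426


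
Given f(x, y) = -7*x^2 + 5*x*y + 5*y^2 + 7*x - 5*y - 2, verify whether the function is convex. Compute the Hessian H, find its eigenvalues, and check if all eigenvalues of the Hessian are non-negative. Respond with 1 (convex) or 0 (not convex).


The Hessian of f(x,y) = -7*x^2 + 5*x*y + 5*y^2 + 7*x - 5*y - 2 is:
H = [[-14, 5], [5, 10]]
Trace = -14 + 10 = -4
Determinant = -14*10 - (5)^2 = -165
Discriminant = (-4)^2 - 4*-165 = 676.0
Eigenvalues: lambda_1 = -15.0, lambda_2 = 11.0
The function is not convex.

0


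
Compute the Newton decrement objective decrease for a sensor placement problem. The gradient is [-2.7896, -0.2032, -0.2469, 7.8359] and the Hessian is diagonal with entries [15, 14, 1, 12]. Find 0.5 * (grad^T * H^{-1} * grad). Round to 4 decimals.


Step 1: H is diagonal, so H^(-1) * g = [-0.186, -0.0145, -0.2469, 0.653].
Step 2: g^T H^(-1) g = sum_i g_i^2 / H_ii
  = (-2.7896)^2/15 + (-0.2032)^2/14 + (-0.2469)^2/1 + (7.8359)^2/12
  = 0.5188 + 0.0029 + 0.061 + 5.1168 = 5.6995
Step 3: Objective decrease = 0.5 * g^T H^(-1) g = 2.8497


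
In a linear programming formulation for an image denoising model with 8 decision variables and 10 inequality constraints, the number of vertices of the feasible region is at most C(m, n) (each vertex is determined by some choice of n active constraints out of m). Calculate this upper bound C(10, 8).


Each vertex corresponds to some choice of n active constraints out of m, so the number of vertices is at most C(m, n) = m! / (n!(m-n)!).
m = 10, n = 8
Numerator: 10 * 9 * 8 * 7 * 6 * 5 * 4 * 3
Denominator: 8! = 40320
C(10, 8) = 45


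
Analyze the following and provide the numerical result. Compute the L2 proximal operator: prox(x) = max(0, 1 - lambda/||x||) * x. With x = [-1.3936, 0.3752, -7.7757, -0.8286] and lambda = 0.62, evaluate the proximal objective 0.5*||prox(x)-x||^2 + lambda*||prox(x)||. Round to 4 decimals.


Step 1: Compute ||x||.
||x|| = 7.9518
Step 2: Compute scaling factor.
scale = max(0, 1 - 0.62/7.9518) = 0.922
Step 3: prox(x) = [-1.2849, 0.3459, -7.1694, -0.764]
||prox(x)|| = 7.3318
Step 4: Proximal objective.
0.5*||prox-x||^2 = 0.1922
lambda*||prox|| = 4.5457
Total = 4.7379


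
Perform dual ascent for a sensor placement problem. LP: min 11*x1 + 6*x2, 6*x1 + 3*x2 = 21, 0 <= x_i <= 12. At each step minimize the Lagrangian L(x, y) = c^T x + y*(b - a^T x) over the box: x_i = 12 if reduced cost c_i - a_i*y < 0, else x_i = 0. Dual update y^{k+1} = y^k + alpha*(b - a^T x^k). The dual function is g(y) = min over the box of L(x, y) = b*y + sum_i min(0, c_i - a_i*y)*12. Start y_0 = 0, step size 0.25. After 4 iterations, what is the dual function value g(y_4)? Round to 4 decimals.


Dual ascent for LP: min 11*x1 + 6*x2, 6*x1 + 3*x2 = 21, 0 <= x_i <= 12
Step 1: y^k = 0.0, reduced costs: (11.0, 6.0)
  x^k = (0.0, 0.0), subgradient = b - a^T x = 21.0
  y^{k+1} = 0.0 + 0.25*21.0 = 5.25
Step 2: y^k = 5.25, reduced costs: (-20.5, -9.75)
  x^k = (12.0, 12.0), subgradient = b - a^T x = -87.0
  y^{k+1} = 5.25 + 0.25*-87.0 = -16.5
Step 3: y^k = -16.5, reduced costs: (110.0, 55.5)
  x^k = (0.0, 0.0), subgradient = b - a^T x = 21.0
  y^{k+1} = -16.5 + 0.25*21.0 = -11.25
Step 4: y^k = -11.25, reduced costs: (78.5, 39.75)
  x^k = (0.0, 0.0), subgradient = b - a^T x = 21.0
  y^{k+1} = -11.25 + 0.25*21.0 = -6.0
Dual objective at y_4 = -6.0: reduced costs (47.0, 24.0), box minimizer x = (0.0, 0.0)
g(y_4) = b*y + (c1 - a1*y)*x1 + (c2 - a2*y)*x2 = 21*(-6.0) + 47.0*0.0 + 24.0*0.0 = -126.0 + 0.0 + 0.0 = -126.0


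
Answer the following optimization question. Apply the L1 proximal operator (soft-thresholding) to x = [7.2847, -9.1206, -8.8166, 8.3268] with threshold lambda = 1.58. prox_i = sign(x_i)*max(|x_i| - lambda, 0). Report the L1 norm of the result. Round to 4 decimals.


Soft-thresholding with lambda = 1.58:
prox(7.2847) = sign(7.2847)*max(|7.2847| - 1.58, 0) = 5.7047
prox(-9.1206) = sign(-9.1206)*max(|-9.1206| - 1.58, 0) = -7.5406
prox(-8.8166) = sign(-8.8166)*max(|-8.8166| - 1.58, 0) = -7.2366
prox(8.3268) = sign(8.3268)*max(|8.3268| - 1.58, 0) = 6.7468
prox(x) = [5.7047, -7.5406, -7.2366, 6.7468]
||prox(x)||_1 = 5.7047 + 7.5406 + 7.2366 + 6.7468 = 27.2287


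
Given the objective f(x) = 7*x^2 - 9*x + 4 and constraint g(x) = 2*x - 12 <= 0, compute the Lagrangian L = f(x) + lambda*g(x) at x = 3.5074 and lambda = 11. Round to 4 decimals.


Step 1: Evaluate f(x).
f(3.5074) = 7*3.5074^2 - 9*3.5074 + 4 = 58.5464
Step 2: Evaluate g(x).
g(3.5074) = 2*3.5074 - 12 = -4.9852
Step 3: Compute Lagrangian.
L = 58.5464 + 11*-4.9852 = 3.7092


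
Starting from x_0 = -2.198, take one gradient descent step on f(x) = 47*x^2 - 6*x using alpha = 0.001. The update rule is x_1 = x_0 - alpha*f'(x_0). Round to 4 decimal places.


We compute the gradient at x_0 and apply the update.
f'(x) = 94*x - 6
f'(-2.198) = 94*-2.198 - 6 = -212.612
x_1 = -2.198 - 0.001*-212.612 = -1.9854


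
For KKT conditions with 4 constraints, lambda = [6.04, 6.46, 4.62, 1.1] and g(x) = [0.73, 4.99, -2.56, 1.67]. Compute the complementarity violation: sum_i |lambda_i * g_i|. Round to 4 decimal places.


KKT complementary slackness check:
lambda_1 * g_1 = 6.04 * 0.73 = 4.4092
lambda_2 * g_2 = 6.46 * 4.99 = 32.2354
lambda_3 * g_3 = 4.62 * -2.56 = -11.8272
lambda_4 * g_4 = 1.1 * 1.67 = 1.837
Total violation = 4.4092 + 32.2354 + 11.8272 + 1.837 = 50.3088


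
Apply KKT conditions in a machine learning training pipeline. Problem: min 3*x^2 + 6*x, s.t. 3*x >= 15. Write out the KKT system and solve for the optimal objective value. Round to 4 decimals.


Step 1: Try lambda = 0 (constraint inactive).
x_unc = -6/(2*3) = -1.0
Check: 3*-1.0 = -3.0 < 15 -- violated!
Step 2: Constraint must be active: 3*x = 15
x* = 15/3 = 5.0
lambda = (2*3*5.0 + 6)/3 = 12.0
Step 3: Compute optimal value.
f(x*) = 3*5.0^2 + 6*5.0 = 105.0


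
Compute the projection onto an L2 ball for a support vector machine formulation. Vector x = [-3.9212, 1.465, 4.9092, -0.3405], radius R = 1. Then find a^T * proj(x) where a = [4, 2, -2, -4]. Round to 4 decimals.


Step 1: Compute ||x|| (intermediates to 6 decimals).
||x|| = sqrt((-3.9212)^2 + 1.465^2 + 4.9092^2 + (-0.3405)^2) = 6.460512
Step 2: Project.
Since ||x|| > R, scale = R/||x|| = 1/6.460512 = 0.154786, proj(x) = scale * x
proj(x) = [-0.606947, 0.226761, 0.759875, -0.052705]
Step 3: Dot product.
a^T * proj(x) = 4*(-0.606947) + 2*0.226761 - 2*0.759875 - 4*(-0.052705) = -3.2832


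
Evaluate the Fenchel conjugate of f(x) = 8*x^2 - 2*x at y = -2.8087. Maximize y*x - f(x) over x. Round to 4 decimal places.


f*(y) = sup_x {y*x - a*x^2 - b*x} = sup_x {(y-b)*x - a*x^2}
FOC: (y - b) - 2a*x = 0 => x* = (y - b)/(2a)
x* = (-2.8087 + 2)/(2*8) = -0.0505
f*(-2.8087) = (y-b)^2/(4a) = (-2.8087 + 2)^2/(4*8)
= 0.654/32 = 0.0204


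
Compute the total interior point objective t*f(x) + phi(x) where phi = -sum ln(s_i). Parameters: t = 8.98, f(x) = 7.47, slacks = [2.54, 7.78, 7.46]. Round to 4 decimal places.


Step 1: Compute log-barrier.
ln values: [0.9322, 2.0516, 2.0096]
phi = -(0.9322 + 2.0516 + 2.0096) = -4.9933
Step 2: Compute augmented objective.
t*f(x) = 8.98*7.47 = 67.0806
Total = 67.0806 - 4.9933 = 62.0873


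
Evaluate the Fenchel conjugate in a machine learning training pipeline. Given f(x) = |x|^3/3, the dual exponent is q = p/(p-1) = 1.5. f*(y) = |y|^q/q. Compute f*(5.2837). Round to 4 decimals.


The conjugate exponent q satisfies 1/p + 1/q = 1.
p = 3, so q = 3/(3 - 1) = 1.5
|y|^q = 5.2837^1.5 = 12.1453
f*(5.2837) = 12.1453 / 1.5 = 8.0968


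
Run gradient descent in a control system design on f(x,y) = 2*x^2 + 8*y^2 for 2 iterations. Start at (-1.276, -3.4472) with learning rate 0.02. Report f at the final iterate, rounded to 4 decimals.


Gradient descent on f(x,y) = 2*x^2 + 8*y^2.
Starting point: (-1.276, -3.4472), alpha = 0.02
Step 1: grad_x = 2*2*-1.276 = -5.104, grad_y = 2*8*-3.4472 = -55.1552
  x_1 = -1.276 - 0.02*-5.104 = -1.1739
  y_1 = -3.4472 - 0.02*-55.1552 = -2.3441
Step 2: grad_x = 2*2*-1.1739 = -4.6957, grad_y = 2*8*-2.3441 = -37.5055
  x_2 = -1.1739 - 0.02*-4.6957 = -1.08
  y_2 = -2.3441 - 0.02*-37.5055 = -1.594
f(-1.08, -1.594) = 2*(-1.08)^2 + 8*(-1.594)^2 = 22.6591


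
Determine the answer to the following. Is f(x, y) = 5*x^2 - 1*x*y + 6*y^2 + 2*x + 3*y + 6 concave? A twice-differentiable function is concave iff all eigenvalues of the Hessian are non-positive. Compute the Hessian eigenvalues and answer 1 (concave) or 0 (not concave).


The Hessian of f(x,y) = 5*x^2 - 1*x*y + 6*y^2 + 2*x + 3*y + 6 is:
H = [[10, -1], [-1, 12]]
Trace = 10 + 12 = 22
Determinant = 10*12 - (-1)^2 = 119
Discriminant = (22)^2 - 4*119 = 8.0
Eigenvalues: lambda_1 = 9.5858, lambda_2 = 12.4142
The function is not concave.

0


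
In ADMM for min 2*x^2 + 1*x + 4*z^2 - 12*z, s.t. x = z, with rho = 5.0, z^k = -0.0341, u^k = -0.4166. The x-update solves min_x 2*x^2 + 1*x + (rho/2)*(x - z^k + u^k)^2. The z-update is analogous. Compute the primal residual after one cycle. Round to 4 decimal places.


ADMM iteration with rho = 5.0, z^k = -0.0341, u^k = -0.4166
Step 1: x-update.
Minimize 2*x^2 + 1*x + (5.0/2)*(x + 0.0341 - 0.4166)^2
FOC: (2*2 + 5.0)*x = -1 + 5.0*(-0.0341 + 0.4166)
x^{k+1} = 0.1014
Step 2: z-update.
Minimize 4*z^2 - 12*z + (5.0/2)*(0.1014 - z - 0.4166)^2
FOC: (2*4 + 5.0)*z = 12 + 5.0*(0.1014 - 0.4166)
z^{k+1} = 0.8018
Step 3: u-update.
u^{k+1} = -0.4166 + 0.1014 - 0.8018 = -1.1171
Step 4: Primal residual = |0.1014 - 0.8018| = 0.7005


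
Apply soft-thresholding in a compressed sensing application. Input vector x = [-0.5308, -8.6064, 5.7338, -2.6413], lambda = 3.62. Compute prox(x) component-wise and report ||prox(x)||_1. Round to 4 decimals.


Soft-thresholding with lambda = 3.62:
prox(-0.5308) = sign(-0.5308)*max(|-0.5308| - 3.62, 0) = 0.0
prox(-8.6064) = sign(-8.6064)*max(|-8.6064| - 3.62, 0) = -4.9864
prox(5.7338) = sign(5.7338)*max(|5.7338| - 3.62, 0) = 2.1138
prox(-2.6413) = sign(-2.6413)*max(|-2.6413| - 3.62, 0) = 0.0
prox(x) = [0.0, -4.9864, 2.1138, 0.0]
||prox(x)||_1 = 0.0 + 4.9864 + 2.1138 + 0.0 = 7.1002


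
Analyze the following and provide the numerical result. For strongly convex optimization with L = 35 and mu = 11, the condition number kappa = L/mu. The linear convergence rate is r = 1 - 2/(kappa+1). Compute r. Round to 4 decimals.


Step 1: Compute the condition number.
kappa = L/mu = 35/11 = 3.1818
Step 2: Compute the convergence rate.
r = 1 - 2/(kappa + 1) = 1 - 2*mu/(L + mu) = (L - mu)/(L + mu) = 24/46 = 0.5217


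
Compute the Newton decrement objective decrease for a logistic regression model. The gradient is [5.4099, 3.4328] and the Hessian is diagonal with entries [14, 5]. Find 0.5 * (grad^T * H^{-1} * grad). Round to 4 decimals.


Step 1: H is diagonal, so H^(-1) * g = [0.3864, 0.6866].
Step 2: g^T H^(-1) g = sum_i g_i^2 / H_ii
  = (5.4099)^2/14 + (3.4328)^2/5
  = 2.0905 + 2.3568 = 4.4473
Step 3: Objective decrease = 0.5 * g^T H^(-1) g = 2.2237


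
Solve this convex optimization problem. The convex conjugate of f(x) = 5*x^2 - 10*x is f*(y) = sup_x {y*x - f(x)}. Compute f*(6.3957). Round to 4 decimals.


f*(y) = sup_x {y*x - a*x^2 - b*x} = sup_x {(y-b)*x - a*x^2}
FOC: (y - b) - 2a*x = 0 => x* = (y - b)/(2a)
x* = (6.3957 + 10)/(2*5) = 1.6396
f*(6.3957) = (y-b)^2/(4a) = (6.3957 + 10)^2/(4*5)
= 268.819/20 = 13.4409


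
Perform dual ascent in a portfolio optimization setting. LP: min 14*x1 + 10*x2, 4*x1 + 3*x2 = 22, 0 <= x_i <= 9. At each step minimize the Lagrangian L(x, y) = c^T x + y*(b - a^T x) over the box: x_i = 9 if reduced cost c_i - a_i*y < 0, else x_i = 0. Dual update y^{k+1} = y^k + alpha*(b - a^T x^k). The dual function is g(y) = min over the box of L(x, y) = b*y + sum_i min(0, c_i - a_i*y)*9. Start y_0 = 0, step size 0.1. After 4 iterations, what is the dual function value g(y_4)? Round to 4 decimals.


Dual ascent for LP: min 14*x1 + 10*x2, 4*x1 + 3*x2 = 22, 0 <= x_i <= 9
Step 1: y^k = 0.0, reduced costs: (14.0, 10.0)
  x^k = (0.0, 0.0), subgradient = b - a^T x = 22.0
  y^{k+1} = 0.0 + 0.1*22.0 = 2.2
Step 2: y^k = 2.2, reduced costs: (5.2, 3.4)
  x^k = (0.0, 0.0), subgradient = b - a^T x = 22.0
  y^{k+1} = 2.2 + 0.1*22.0 = 4.4
Step 3: y^k = 4.4, reduced costs: (-3.6, -3.2)
  x^k = (9.0, 9.0), subgradient = b - a^T x = -41.0
  y^{k+1} = 4.4 + 0.1*-41.0 = 0.3
Step 4: y^k = 0.3, reduced costs: (12.8, 9.1)
  x^k = (0.0, 0.0), subgradient = b - a^T x = 22.0
  y^{k+1} = 0.3 + 0.1*22.0 = 2.5
Dual objective at y_4 = 2.5: reduced costs (4.0, 2.5), box minimizer x = (0.0, 0.0)
g(y_4) = b*y + (c1 - a1*y)*x1 + (c2 - a2*y)*x2 = 22*2.5 + 4.0*0.0 + 2.5*0.0 = 55.0 + 0.0 + 0.0 = 55.0


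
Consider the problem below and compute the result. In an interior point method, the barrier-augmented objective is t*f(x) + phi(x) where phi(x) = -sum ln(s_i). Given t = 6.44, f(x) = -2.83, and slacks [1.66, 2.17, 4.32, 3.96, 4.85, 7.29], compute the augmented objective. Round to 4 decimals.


Step 1: Compute log-barrier.
ln values: [0.5068, 0.7747, 1.4633, 1.3762, 1.579, 1.9865]
phi = -(0.5068 + 0.7747 + 1.4633 + 1.3762 + 1.579 + 1.9865) = -7.6865
Step 2: Compute augmented objective.
t*f(x) = 6.44*-2.83 = -18.2252
Total = -18.2252 - 7.6865 = -25.9117


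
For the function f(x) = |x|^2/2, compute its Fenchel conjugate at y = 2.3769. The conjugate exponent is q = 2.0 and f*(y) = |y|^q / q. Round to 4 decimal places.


The conjugate exponent q satisfies 1/p + 1/q = 1.
p = 2, so q = 2/(2 - 1) = 2.0
|y|^q = 2.3769^2.0 = 5.6497
f*(2.3769) = 5.6497 / 2.0 = 2.8248


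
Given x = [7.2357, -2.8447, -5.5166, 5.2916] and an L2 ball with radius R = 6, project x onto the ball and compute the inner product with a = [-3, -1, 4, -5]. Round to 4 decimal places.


Step 1: Compute ||x|| (intermediates to 6 decimals).
||x|| = sqrt(7.2357^2 + (-2.8447)^2 + (-5.5166)^2 + 5.2916^2) = 10.903283
Step 2: Project.
Since ||x|| > R, scale = R/||x|| = 6/10.903283 = 0.550293, proj(x) = scale * x
proj(x) = [3.981755, -1.565418, -3.035746, 2.91193]
Step 3: Dot product.
a^T * proj(x) = -3*3.981755 - 1*(-1.565418) + 4*(-3.035746) - 5*2.91193 = -37.0825


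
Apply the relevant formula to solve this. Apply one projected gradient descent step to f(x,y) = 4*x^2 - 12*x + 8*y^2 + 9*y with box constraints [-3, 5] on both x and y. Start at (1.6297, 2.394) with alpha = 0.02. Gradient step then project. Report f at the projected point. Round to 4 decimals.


Step 1: Compute gradient at (1.6297, 2.394).
grad_x = 2*4*1.6297 - 12 = 1.0376
grad_y = 2*8*2.394 + 9 = 47.304
Step 2: Gradient step.
x_raw = 1.6297 - 0.02*1.0376 = 1.6089
y_raw = 2.394 - 0.02*47.304 = 1.4479
Step 3: Project onto [-3, 5].
x_proj = clip(1.6089) = 1.6089
y_proj = clip(1.4479) = 1.4479
Step 4: Evaluate f.
f(1.6089, 1.4479) = 20.8505


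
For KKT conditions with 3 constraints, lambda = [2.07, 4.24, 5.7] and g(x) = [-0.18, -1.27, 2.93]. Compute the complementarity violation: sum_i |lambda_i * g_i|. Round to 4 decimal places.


KKT complementary slackness check:
lambda_1 * g_1 = 2.07 * -0.18 = -0.3726
lambda_2 * g_2 = 4.24 * -1.27 = -5.3848
lambda_3 * g_3 = 5.7 * 2.93 = 16.701
Total violation = 0.3726 + 5.3848 + 16.701 = 22.4584


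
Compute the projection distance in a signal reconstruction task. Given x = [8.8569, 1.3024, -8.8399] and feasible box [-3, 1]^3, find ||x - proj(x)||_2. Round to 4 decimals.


Project each component onto [-3, 1].
clip(8.8569) = 1.0, clip(1.3024) = 1.0, clip(-8.8399) = -3.0
Projection = [1.0, 1.0, -3.0]
Squared diffs: [61.7309, 0.0914, 34.1044]
Distance = sqrt(95.9267) = 9.7942


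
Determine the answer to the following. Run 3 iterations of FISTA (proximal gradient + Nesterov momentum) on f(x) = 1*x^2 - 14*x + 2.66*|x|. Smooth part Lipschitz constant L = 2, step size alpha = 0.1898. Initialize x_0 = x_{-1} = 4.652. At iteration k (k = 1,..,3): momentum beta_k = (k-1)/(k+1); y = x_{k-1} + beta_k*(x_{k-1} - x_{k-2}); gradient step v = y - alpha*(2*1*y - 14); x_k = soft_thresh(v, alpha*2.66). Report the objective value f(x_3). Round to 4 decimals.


FISTA on f(x) = 1*x^2 - 14*x + 2.66*|x|
L = 2, alpha = 0.1898
Iteration 1: beta = 0.0, y = 4.652 + 0.0*(4.652 - 4.652) = 4.652
  grad(y) = -4.696, v = y - alpha*grad = 5.5433
  prox(v) = soft_thresh(5.5433, 0.5049) = 5.0384
Iteration 2: beta = 0.3333, y = 5.0384 + 0.3333*(5.0384 - 4.652) = 5.1672
  grad(y) = -3.6655, v = y - alpha*grad = 5.863
  prox(v) = soft_thresh(5.863, 0.5049) = 5.3581
Iteration 3: beta = 0.5, y = 5.3581 + 0.5*(5.3581 - 5.0384) = 5.5179
  grad(y) = -2.9642, v = y - alpha*grad = 6.0805
  prox(v) = soft_thresh(6.0805, 0.5049) = 5.5756
f(x_3) = 1*5.5756^2 - 14*5.5756 + 2.66*|5.5756| = -32.14


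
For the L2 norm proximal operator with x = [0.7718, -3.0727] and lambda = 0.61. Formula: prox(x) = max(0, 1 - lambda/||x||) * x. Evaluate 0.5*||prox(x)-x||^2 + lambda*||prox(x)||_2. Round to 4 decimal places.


Step 1: Compute ||x||.
||x|| = 3.1681
Step 2: Compute scaling factor.
scale = max(0, 1 - 0.61/3.1681) = 0.8075
Step 3: prox(x) = [0.6232, -2.4811]
||prox(x)|| = 2.5581
Step 4: Proximal objective.
0.5*||prox-x||^2 = 0.1861
lambda*||prox|| = 1.5604
Total = 1.7465


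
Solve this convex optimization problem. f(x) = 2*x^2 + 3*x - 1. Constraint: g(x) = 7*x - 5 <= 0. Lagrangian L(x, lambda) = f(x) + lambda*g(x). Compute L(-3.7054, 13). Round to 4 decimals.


Step 1: Evaluate f(x).
f(-3.7054) = 2*(-3.7054)^2 + 3*(-3.7054) - 1 = 15.3438
Step 2: Evaluate g(x).
g(-3.7054) = 7*-3.7054 - 5 = -30.9378
Step 3: Compute Lagrangian.
L = 15.3438 + 13*-30.9378 = -386.8476


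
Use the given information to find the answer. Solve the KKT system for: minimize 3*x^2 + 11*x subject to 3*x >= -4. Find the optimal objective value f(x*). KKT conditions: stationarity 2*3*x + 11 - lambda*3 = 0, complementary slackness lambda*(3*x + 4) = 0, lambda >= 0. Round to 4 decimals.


Step 1: Try lambda = 0 (constraint inactive).
x_unc = -11/(2*3) = -1.8333
Check: 3*-1.8333 = -5.4999 < -4 -- violated!
Step 2: Constraint must be active: 3*x = -4
x* = -4/3 = -1.3333 (rounded; the exact value -4/3 is used below)
lambda = (2*3*(-4/3) + 11)/3 = 1.0
Step 3: Compute optimal value.
f(x*) = 3*(-4/3)^2 + 11*(-4/3) = -9.3333


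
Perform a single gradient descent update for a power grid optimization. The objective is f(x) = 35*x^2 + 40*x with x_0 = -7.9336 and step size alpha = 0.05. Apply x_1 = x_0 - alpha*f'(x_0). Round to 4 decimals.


We compute the gradient at x_0 and apply the update.
f'(x) = 70*x + 40
f'(-7.9336) = 70*-7.9336 + 40 = -515.352
x_1 = -7.9336 - 0.05*-515.352 = 17.834


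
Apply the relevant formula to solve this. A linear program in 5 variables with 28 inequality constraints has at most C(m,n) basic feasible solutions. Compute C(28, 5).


Each vertex corresponds to some choice of n active constraints out of m, so the number of vertices is at most C(m, n) = m! / (n!(m-n)!).
m = 28, n = 5
Numerator: 28 * 27 * 26 * 25 * 24
Denominator: 5! = 120
C(28, 5) = 98280


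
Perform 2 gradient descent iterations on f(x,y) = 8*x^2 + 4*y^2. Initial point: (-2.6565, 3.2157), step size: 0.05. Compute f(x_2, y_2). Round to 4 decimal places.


Gradient descent on f(x,y) = 8*x^2 + 4*y^2.
Starting point: (-2.6565, 3.2157), alpha = 0.05
Step 1: grad_x = 2*8*-2.6565 = -42.504, grad_y = 2*4*3.2157 = 25.7256
  x_1 = -2.6565 - 0.05*-42.504 = -0.5313
  y_1 = 3.2157 - 0.05*25.7256 = 1.9294
Step 2: grad_x = 2*8*-0.5313 = -8.5008, grad_y = 2*4*1.9294 = 15.4354
  x_2 = -0.5313 - 0.05*-8.5008 = -0.1063
  y_2 = 1.9294 - 0.05*15.4354 = 1.1577
f(-0.1063, 1.1577) = 8*(-0.1063)^2 + 4*1.1577^2 = 5.451


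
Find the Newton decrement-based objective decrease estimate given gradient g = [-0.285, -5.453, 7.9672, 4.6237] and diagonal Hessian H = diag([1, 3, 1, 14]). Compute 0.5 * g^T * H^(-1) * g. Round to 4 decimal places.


Step 1: H is diagonal, so H^(-1) * g = [-0.285, -1.8177, 7.9672, 0.3303].
Step 2: g^T H^(-1) g = sum_i g_i^2 / H_ii
  = (-0.285)^2/1 + (-5.453)^2/3 + (7.9672)^2/1 + (4.6237)^2/14
  = 0.0812 + 9.9117 + 63.4763 + 1.527 = 74.9963
Step 3: Objective decrease = 0.5 * g^T H^(-1) g = 37.4981


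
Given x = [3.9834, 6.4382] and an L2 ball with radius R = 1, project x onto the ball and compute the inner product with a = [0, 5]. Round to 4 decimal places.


Step 1: Compute ||x|| (intermediates to 6 decimals).
||x|| = sqrt(3.9834^2 + 6.4382^2) = 7.570858
Step 2: Project.
Since ||x|| > R, scale = R/||x|| = 1/7.570858 = 0.132085, proj(x) = scale * x
proj(x) = [0.526147, 0.85039]
Step 3: Dot product.
a^T * proj(x) = 0*0.526147 + 5*0.85039 = 4.252


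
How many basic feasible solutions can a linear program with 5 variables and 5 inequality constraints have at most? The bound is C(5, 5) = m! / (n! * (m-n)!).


Each vertex corresponds to some choice of n active constraints out of m, so the number of vertices is at most C(m, n) = m! / (n!(m-n)!).
m = 5, n = 5
Numerator: 5 * 4 * 3 * 2 * 1
Denominator: 5! = 120
C(5, 5) = 1


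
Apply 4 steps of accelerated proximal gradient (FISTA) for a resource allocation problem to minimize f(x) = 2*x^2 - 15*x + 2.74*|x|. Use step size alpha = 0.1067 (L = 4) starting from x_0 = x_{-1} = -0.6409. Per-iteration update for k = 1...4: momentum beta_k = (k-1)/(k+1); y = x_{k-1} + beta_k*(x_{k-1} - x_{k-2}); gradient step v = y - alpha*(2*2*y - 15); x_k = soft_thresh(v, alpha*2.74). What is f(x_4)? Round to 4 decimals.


FISTA on f(x) = 2*x^2 - 15*x + 2.74*|x|
L = 4, alpha = 0.1067
Iteration 1: beta = 0.0, y = -0.6409 + 0.0*(-0.6409 + 0.6409) = -0.6409
  grad(y) = -17.5636, v = y - alpha*grad = 1.2331
  prox(v) = soft_thresh(1.2331, 0.2924) = 0.9408
Iteration 2: beta = 0.3333, y = 0.9408 + 0.3333*(0.9408 + 0.6409) = 1.468
  grad(y) = -9.128, v = y - alpha*grad = 2.442
  prox(v) = soft_thresh(2.442, 0.2924) = 2.1496
Iteration 3: beta = 0.5, y = 2.1496 + 0.5*(2.1496 - 0.9408) = 2.754
  grad(y) = -3.9839, v = y - alpha*grad = 3.1791
  prox(v) = soft_thresh(3.1791, 0.2924) = 2.8867
Iteration 4: beta = 0.6, y = 2.8867 + 0.6*(2.8867 - 2.1496) = 3.329
  grad(y) = -1.6839, v = y - alpha*grad = 3.5087
  prox(v) = soft_thresh(3.5087, 0.2924) = 3.2163
f(x_4) = 2*3.2163^2 - 15*3.2163 + 2.74*|3.2163| = -18.7426


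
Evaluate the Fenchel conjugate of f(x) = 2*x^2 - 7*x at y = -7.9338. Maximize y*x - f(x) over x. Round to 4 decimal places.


f*(y) = sup_x {y*x - a*x^2 - b*x} = sup_x {(y-b)*x - a*x^2}
FOC: (y - b) - 2a*x = 0 => x* = (y - b)/(2a)
x* = (-7.9338 + 7)/(2*2) = -0.2335
f*(-7.9338) = (y-b)^2/(4a) = (-7.9338 + 7)^2/(4*2)
= 0.872/8 = 0.109


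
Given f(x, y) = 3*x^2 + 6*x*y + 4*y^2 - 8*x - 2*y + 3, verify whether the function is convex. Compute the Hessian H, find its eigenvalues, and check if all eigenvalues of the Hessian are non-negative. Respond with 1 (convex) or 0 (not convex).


The Hessian of f(x,y) = 3*x^2 + 6*x*y + 4*y^2 - 8*x - 2*y + 3 is:
H = [[6, 6], [6, 8]]
Trace = 6 + 8 = 14
Determinant = 6*8 - (6)^2 = 12
Discriminant = (14)^2 - 4*12 = 148.0
Eigenvalues: lambda_1 = 0.9172, lambda_2 = 13.0828
The function is convex.

1


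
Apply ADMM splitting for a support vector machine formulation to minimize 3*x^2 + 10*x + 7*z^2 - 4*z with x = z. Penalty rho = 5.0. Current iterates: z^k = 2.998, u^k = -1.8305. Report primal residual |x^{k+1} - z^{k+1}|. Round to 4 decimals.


ADMM iteration with rho = 5.0, z^k = 2.998, u^k = -1.8305
Step 1: x-update.
Minimize 3*x^2 + 10*x + (5.0/2)*(x - 2.998 - 1.8305)^2
FOC: (2*3 + 5.0)*x = -10 + 5.0*(2.998 + 1.8305)
x^{k+1} = 1.2857
Step 2: z-update.
Minimize 7*z^2 - 4*z + (5.0/2)*(1.2857 - z - 1.8305)^2
FOC: (2*7 + 5.0)*z = 4 + 5.0*(1.2857 - 1.8305)
z^{k+1} = 0.0672
Step 3: u-update.
u^{k+1} = -1.8305 + 1.2857 - 0.0672 = -0.612
Step 4: Primal residual = |1.2857 - 0.0672| = 1.2185


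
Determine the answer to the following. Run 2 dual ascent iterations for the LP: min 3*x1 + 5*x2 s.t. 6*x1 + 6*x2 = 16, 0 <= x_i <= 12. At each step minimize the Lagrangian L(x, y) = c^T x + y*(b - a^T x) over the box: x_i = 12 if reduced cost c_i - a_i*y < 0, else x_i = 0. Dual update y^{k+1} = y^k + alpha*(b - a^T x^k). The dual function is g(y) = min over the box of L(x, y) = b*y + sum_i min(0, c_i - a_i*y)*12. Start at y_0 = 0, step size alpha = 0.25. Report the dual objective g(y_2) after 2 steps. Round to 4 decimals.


Dual ascent for LP: min 3*x1 + 5*x2, 6*x1 + 6*x2 = 16, 0 <= x_i <= 12
Step 1: y^k = 0.0, reduced costs: (3.0, 5.0)
  x^k = (0.0, 0.0), subgradient = b - a^T x = 16.0
  y^{k+1} = 0.0 + 0.25*16.0 = 4.0
Step 2: y^k = 4.0, reduced costs: (-21.0, -19.0)
  x^k = (12.0, 12.0), subgradient = b - a^T x = -128.0
  y^{k+1} = 4.0 + 0.25*-128.0 = -28.0
Dual objective at y_2 = -28.0: reduced costs (171.0, 173.0), box minimizer x = (0.0, 0.0)
g(y_2) = b*y + (c1 - a1*y)*x1 + (c2 - a2*y)*x2 = 16*(-28.0) + 171.0*0.0 + 173.0*0.0 = -448.0 + 0.0 + 0.0 = -448.0


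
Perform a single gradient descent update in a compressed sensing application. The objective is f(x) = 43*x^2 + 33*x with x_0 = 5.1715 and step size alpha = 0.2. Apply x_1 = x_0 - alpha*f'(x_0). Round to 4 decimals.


We compute the gradient at x_0 and apply the update.
f'(x) = 86*x + 33
f'(5.1715) = 86*5.1715 + 33 = 477.749
x_1 = 5.1715 - 0.2*477.749 = -90.3783


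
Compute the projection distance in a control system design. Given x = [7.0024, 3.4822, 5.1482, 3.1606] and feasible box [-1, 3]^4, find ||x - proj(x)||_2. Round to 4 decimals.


Project each component onto [-1, 3].
clip(7.0024) = 3.0, clip(3.4822) = 3.0, clip(5.1482) = 3.0, clip(3.1606) = 3.0
Projection = [3.0, 3.0, 3.0, 3.0]
Squared diffs: [16.0192, 0.2325, 4.6148, 0.0258]
Distance = sqrt(20.8923) = 4.5708


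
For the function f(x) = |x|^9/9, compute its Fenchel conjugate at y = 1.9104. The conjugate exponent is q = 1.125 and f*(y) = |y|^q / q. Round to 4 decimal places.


The conjugate exponent q satisfies 1/p + 1/q = 1.
p = 9, so q = 9/(9 - 1) = 1.125
|y|^q = 1.9104^1.125 = 2.0714
f*(1.9104) = 2.0714 / 1.125 = 1.8412


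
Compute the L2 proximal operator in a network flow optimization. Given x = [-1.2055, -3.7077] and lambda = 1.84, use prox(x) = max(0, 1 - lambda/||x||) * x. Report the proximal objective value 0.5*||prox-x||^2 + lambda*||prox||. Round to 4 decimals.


Step 1: Compute ||x||.
||x|| = 3.8988
Step 2: Compute scaling factor.
scale = max(0, 1 - 1.84/3.8988) = 0.5281
Step 3: prox(x) = [-0.6366, -1.9579]
||prox(x)|| = 2.0588
Step 4: Proximal objective.
0.5*||prox-x||^2 = 1.6928
lambda*||prox|| = 3.7882
Total = 5.4809


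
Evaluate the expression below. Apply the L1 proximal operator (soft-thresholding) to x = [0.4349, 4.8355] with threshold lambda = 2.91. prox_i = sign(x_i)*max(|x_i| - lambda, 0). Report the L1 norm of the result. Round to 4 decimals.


Soft-thresholding with lambda = 2.91:
prox(0.4349) = sign(0.4349)*max(|0.4349| - 2.91, 0) = 0.0
prox(4.8355) = sign(4.8355)*max(|4.8355| - 2.91, 0) = 1.9255
prox(x) = [0.0, 1.9255]
||prox(x)||_1 = 0.0 + 1.9255 = 1.9255
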